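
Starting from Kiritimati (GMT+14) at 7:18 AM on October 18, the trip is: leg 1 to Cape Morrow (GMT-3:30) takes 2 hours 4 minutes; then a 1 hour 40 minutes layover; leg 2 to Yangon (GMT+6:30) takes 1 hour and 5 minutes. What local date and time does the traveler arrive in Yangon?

Convert departure to UTC: 7:18 AM − 14:00 = 5:18 PM UTC on Oct 17.
Add 2 hours 4 minutes leg 1 → 7:22 PM UTC.
Add 1 hour and 40 minutes layover in Cape Morrow → 9:02 PM UTC.
Add 1 hour 5 minutes leg 2 → 10:07 PM UTC.
Yangon is UTC+6:30, so local arrival = 10:07 PM + 6:30 = 4:37 AM on Oct 18.

4:37 AM on October 18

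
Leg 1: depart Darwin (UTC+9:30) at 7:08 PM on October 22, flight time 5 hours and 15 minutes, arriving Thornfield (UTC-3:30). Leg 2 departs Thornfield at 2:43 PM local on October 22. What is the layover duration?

3 hours 20 minutes

Convert departure to UTC: 7:08 PM − 9:30 = 9:38 AM UTC on Oct 22.
Add 5 hours 15 minutes flight time → 2:53 PM UTC.
Thornfield is UTC−3:30, so local arrival = 2:53 PM − 3:30 = 11:23 AM on Oct 22.
Layover = 2:43 PM − 11:23 AM = 3 hours 20 minutes.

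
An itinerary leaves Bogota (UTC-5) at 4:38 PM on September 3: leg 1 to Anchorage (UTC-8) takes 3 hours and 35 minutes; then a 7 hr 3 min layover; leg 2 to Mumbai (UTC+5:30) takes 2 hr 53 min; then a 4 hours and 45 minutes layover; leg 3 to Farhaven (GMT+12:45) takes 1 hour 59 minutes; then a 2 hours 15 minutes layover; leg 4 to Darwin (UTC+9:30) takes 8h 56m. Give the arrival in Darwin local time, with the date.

Convert departure to UTC: 4:38 PM + 5:00 = 9:38 PM UTC on Sep 3.
Add 3 hours 35 minutes leg 1 → 1:13 AM UTC (Sep 4).
Add 7 hours 3 minutes layover in Anchorage → 8:16 AM UTC.
Add 2 hours and 53 minutes leg 2 → 11:09 AM UTC.
Add 4 hours and 45 minutes layover in Mumbai → 3:54 PM UTC.
Add 1 hour and 59 minutes leg 3 → 5:53 PM UTC.
Add 2 hours and 15 minutes layover in Farhaven → 8:08 PM UTC.
Add 8 hours and 56 minutes leg 4 → 5:04 AM UTC (Sep 5).
Darwin is UTC+9:30, so local arrival = 5:04 AM + 9:30 = 2:34 PM on Sep 5.

2:34 PM on September 5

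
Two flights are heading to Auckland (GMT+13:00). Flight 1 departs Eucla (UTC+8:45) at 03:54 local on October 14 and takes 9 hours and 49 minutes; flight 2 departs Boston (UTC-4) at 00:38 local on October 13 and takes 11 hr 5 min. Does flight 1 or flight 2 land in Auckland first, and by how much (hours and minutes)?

the second, by 13 hours 15 minutes

Flight 1 in UTC: 03:54 − 8:45 = 19:09 on Oct 13.
+9 hours and 49 minutes → arrive 04:58 UTC on Oct 14.
Flight 2 in UTC: 00:38 + 4:00 = 04:38 on Oct 13.
+11 hours 5 minutes → arrive 15:43 UTC on Oct 13.
Flight 2 lands earlier by 13 hours 15 minutes.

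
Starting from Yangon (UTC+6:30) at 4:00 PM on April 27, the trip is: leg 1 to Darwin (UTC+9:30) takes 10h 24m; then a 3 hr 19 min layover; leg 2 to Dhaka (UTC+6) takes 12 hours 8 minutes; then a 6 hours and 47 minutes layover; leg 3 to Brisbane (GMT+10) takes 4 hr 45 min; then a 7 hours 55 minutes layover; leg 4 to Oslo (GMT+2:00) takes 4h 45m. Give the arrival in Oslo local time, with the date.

1:33 PM on April 29

Convert departure to UTC: 4:00 PM − 6:30 = 9:30 AM UTC on Apr 27.
Add 10 hours and 24 minutes leg 1 → 7:54 PM UTC.
Add 3 hours 19 minutes layover in Darwin → 11:13 PM UTC.
Add 12 hours and 8 minutes leg 2 → 11:21 AM UTC (Apr 28).
Add 6 hours and 47 minutes layover in Dhaka → 6:08 PM UTC.
Add 4 hours and 45 minutes leg 3 → 10:53 PM UTC.
Add 7 hours and 55 minutes layover in Brisbane → 6:48 AM UTC (Apr 29).
Add 4 hours and 45 minutes leg 4 → 11:33 AM UTC.
Oslo is UTC+2:00, so local arrival = 11:33 AM + 2:00 = 1:33 PM on Apr 29.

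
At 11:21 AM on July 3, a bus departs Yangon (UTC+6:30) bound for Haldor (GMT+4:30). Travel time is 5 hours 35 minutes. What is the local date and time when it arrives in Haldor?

Convert departure to UTC: 11:21 AM − 6:30 = 4:51 AM UTC on Jul 3.
Add 5 hours 35 minutes travel time → 10:26 AM UTC.
Haldor is UTC+4:30, so local arrival = 10:26 AM + 4:30 = 2:56 PM on Jul 3.

2:56 PM on Jul 3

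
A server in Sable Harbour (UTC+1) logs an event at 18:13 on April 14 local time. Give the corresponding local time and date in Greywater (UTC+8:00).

In UTC: 18:13 − 1:00 = 17:13 on Apr 14.
Greywater is UTC+8:00: 17:13 + 8:00 = 01:13 on Apr 15.

01:13 on Apr 15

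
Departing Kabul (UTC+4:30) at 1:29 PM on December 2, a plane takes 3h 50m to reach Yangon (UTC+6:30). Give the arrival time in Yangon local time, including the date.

7:19 PM on December 2

Convert departure to UTC: 1:29 PM − 4:30 = 8:59 AM UTC on Dec 2.
Add 3 hours 50 minutes travel time → 12:49 PM UTC.
Yangon is UTC+6:30, so local arrival = 12:49 PM + 6:30 = 7:19 PM on Dec 2.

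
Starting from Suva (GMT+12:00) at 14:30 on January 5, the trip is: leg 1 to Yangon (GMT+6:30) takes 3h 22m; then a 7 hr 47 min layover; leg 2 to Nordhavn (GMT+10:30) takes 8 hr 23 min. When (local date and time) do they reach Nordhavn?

Convert departure to UTC: 14:30 − 12:00 = 02:30 UTC on Jan 5.
Add 3 hours and 22 minutes leg 1 → 05:52 UTC.
Add 7 hours 47 minutes layover in Yangon → 13:39 UTC.
Add 8 hours 23 minutes leg 2 → 22:02 UTC.
Nordhavn is UTC+10:30, so local arrival = 22:02 + 10:30 = 08:32 on Jan 6.

08:32 on January 6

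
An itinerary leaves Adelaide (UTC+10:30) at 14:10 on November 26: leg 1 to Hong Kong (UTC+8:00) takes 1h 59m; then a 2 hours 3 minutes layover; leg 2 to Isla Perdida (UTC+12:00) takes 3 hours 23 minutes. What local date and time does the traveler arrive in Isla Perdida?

23:05 on November 26

Convert departure to UTC: 14:10 − 10:30 = 03:40 UTC on Nov 26.
Add 1 hour 59 minutes leg 1 → 05:39 UTC.
Add 2 hours and 3 minutes layover in Hong Kong → 07:42 UTC.
Add 3 hours and 23 minutes leg 2 → 11:05 UTC.
Isla Perdida is UTC+12:00, so local arrival = 11:05 + 12:00 = 23:05 on Nov 26.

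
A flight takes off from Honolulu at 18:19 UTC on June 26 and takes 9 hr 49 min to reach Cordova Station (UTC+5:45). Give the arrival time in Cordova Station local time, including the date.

09:53 on Jun 27

Departure is given in UTC: 18:19 on Jun 26.
Add 9 hours 49 minutes → 04:08 UTC (Jun 27).
Cordova Station is UTC+5:45: 04:08 + 5:45 = 09:53 on Jun 27.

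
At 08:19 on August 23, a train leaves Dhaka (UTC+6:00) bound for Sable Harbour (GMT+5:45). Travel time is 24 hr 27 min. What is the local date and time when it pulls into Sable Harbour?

08:31 on Aug 24

Convert departure to UTC: 08:19 − 6:00 = 02:19 UTC on Aug 23.
Add 24 hours and 27 minutes travel time → 02:46 UTC (Aug 24).
Sable Harbour is UTC+5:45, so local arrival = 02:46 + 5:45 = 08:31 on Aug 24.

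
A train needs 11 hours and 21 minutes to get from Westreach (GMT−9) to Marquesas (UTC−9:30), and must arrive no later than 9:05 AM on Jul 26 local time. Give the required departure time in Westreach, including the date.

10:14 PM on July 25

Target arrival in UTC: 9:05 AM + 9:30 = 6:35 PM on Jul 26.
Subtract 11 hours and 21 minutes → departure 7:14 AM UTC on Jul 26.
Westreach is UTC−9:00: 7:14 AM − 9:00 = 10:14 PM on Jul 25.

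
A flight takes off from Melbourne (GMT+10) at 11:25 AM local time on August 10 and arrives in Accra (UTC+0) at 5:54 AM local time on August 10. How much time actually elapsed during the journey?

4 hours 29 minutes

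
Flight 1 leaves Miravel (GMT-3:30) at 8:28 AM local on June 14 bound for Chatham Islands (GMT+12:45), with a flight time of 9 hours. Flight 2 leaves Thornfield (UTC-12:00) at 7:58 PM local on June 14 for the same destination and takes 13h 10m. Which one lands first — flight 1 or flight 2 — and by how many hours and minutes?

Flight 1 in UTC: 8:28 AM + 3:30 = 11:58 AM on Jun 14.
+9 hours → arrive 8:58 PM UTC on Jun 14.
Flight 2 in UTC: 7:58 PM + 12:00 = 7:58 AM on Jun 15.
+13 hours and 10 minutes → arrive 9:08 PM UTC on Jun 15.
Flight 1 lands earlier by 24 hours 10 minutes.

the first, by 24 hours 10 minutes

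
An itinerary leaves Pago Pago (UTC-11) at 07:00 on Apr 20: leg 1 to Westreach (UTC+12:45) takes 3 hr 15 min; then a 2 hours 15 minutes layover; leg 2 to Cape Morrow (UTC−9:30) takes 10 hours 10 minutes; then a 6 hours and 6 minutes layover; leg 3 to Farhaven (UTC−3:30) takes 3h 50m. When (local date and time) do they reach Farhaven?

16:06 on April 21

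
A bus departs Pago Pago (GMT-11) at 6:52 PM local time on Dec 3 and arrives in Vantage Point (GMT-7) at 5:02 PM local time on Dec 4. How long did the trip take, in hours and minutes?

Departure in UTC: 6:52 PM + 11:00 = 5:52 AM on Dec 4.
Arrival in UTC: 5:02 PM + 7:00 = 12:02 AM on Dec 5.
Elapsed = 12:02 AM − 5:52 AM (+1 day) = 18 hours 10 minutes.

18 hours 10 minutes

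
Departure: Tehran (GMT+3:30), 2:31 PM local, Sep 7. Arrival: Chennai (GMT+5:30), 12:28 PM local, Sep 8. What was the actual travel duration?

19 hours 57 minutes

Departure in UTC: 2:31 PM − 3:30 = 11:01 AM on Sep 7.
Arrival in UTC: 12:28 PM − 5:30 = 6:58 AM on Sep 8.
Elapsed = 6:58 AM − 11:01 AM (+1 day) = 19 hours 57 minutes.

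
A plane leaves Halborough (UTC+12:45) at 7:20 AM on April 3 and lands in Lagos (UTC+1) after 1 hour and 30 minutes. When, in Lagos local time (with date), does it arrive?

9:05 PM on April 2

Convert departure to UTC: 7:20 AM − 12:45 = 6:35 PM UTC on Apr 2.
Add 1 hour and 30 minutes travel time → 8:05 PM UTC.
Lagos is UTC+1:00, so local arrival = 8:05 PM + 1:00 = 9:05 PM on Apr 2.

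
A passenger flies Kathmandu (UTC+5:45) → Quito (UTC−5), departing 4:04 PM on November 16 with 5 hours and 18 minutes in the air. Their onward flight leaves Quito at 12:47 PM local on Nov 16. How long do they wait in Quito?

Convert departure to UTC: 4:04 PM − 5:45 = 10:19 AM UTC on Nov 16.
Add 5 hours and 18 minutes flight time → 3:37 PM UTC.
Quito is UTC−5:00, so local arrival = 3:37 PM − 5:00 = 10:37 AM on Nov 16.
Layover = 12:47 PM − 10:37 AM = 2 hours 10 minutes.

2 hours 10 minutes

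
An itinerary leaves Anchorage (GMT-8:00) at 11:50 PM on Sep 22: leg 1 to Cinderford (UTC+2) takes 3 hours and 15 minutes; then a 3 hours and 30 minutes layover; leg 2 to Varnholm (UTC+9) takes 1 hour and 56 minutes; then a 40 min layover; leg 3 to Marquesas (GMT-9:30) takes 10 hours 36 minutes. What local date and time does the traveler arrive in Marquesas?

6:17 PM on September 23

Convert departure to UTC: 11:50 PM + 8:00 = 7:50 AM UTC on Sep 23.
Add 3 hours and 15 minutes leg 1 → 11:05 AM UTC.
Add 3 hours and 30 minutes layover in Cinderford → 2:35 PM UTC.
Add 1 hour and 56 minutes leg 2 → 4:31 PM UTC.
Add 40 minutes layover in Varnholm → 5:11 PM UTC.
Add 10 hours 36 minutes leg 3 → 3:47 AM UTC (Sep 24).
Marquesas is UTC−9:30, so local arrival = 3:47 AM − 9:30 = 6:17 PM on Sep 23.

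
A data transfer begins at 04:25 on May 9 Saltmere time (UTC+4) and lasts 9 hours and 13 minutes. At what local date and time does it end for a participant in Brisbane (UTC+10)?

19:38 on May 9

Brisbane is 6:00 ahead of Saltmere.
After 9 hours 13 minutes it is 13:38 in Saltmere.
Shift by the zone difference: 13:38 + 6:00 = 19:38 on May 9 in Brisbane.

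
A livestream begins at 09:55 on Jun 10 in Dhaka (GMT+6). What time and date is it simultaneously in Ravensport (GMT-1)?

02:55 on Jun 10

Ravensport is 7:00 behind Dhaka.
Shift by the zone difference: 09:55 − 7:00 = 02:55 on Jun 10 in Ravensport.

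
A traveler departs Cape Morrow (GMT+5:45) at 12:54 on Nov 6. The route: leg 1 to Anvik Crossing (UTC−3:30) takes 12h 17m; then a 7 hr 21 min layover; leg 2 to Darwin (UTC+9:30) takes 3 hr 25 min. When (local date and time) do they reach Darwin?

15:42 on November 7

Convert departure to UTC: 12:54 − 5:45 = 07:09 UTC on Nov 6.
Add 12 hours 17 minutes leg 1 → 19:26 UTC.
Add 7 hours and 21 minutes layover in Anvik Crossing → 02:47 UTC (Nov 7).
Add 3 hours 25 minutes leg 2 → 06:12 UTC.
Darwin is UTC+9:30, so local arrival = 06:12 + 9:30 = 15:42 on Nov 7.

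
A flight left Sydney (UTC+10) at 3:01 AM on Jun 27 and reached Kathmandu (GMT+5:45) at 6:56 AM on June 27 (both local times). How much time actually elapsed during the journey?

8 hours 10 minutes

Departure in UTC: 3:01 AM − 10:00 = 5:01 PM on Jun 26.
Arrival in UTC: 6:56 AM − 5:45 = 1:11 AM on Jun 27.
Elapsed = 1:11 AM − 5:01 PM (+1 day) = 8 hours 10 minutes.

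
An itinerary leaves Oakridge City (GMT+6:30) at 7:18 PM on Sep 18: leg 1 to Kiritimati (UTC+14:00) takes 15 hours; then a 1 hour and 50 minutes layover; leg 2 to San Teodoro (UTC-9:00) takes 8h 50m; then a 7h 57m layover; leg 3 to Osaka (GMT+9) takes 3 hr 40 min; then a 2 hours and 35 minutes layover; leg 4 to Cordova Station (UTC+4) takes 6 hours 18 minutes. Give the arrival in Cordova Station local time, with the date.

2:58 PM on September 20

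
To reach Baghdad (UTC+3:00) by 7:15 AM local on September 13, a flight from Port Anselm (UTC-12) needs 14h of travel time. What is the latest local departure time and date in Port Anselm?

2:15 AM on Sep 12

Target arrival in UTC: 7:15 AM − 3:00 = 4:15 AM on Sep 13.
Subtract 14 hours → departure 2:15 PM UTC on Sep 12.
Port Anselm is UTC−12:00: 2:15 PM − 12:00 = 2:15 AM on Sep 12.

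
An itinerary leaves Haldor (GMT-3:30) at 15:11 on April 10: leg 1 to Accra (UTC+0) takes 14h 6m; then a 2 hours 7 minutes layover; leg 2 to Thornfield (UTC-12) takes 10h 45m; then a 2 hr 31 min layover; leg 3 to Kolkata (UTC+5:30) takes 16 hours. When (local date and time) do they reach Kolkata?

Convert departure to UTC: 15:11 + 3:30 = 18:41 UTC on Apr 10.
Add 14 hours 6 minutes leg 1 → 08:47 UTC (Apr 11).
Add 2 hours and 7 minutes layover in Accra → 10:54 UTC.
Add 10 hours and 45 minutes leg 2 → 21:39 UTC.
Add 2 hours and 31 minutes layover in Thornfield → 00:10 UTC (Apr 12).
Add 16 hours leg 3 → 16:10 UTC.
Kolkata is UTC+5:30, so local arrival = 16:10 + 5:30 = 21:40 on Apr 12.

21:40 on April 12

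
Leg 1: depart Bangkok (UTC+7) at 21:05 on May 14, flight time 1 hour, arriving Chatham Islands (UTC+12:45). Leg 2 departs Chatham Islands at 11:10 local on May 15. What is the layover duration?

Convert departure to UTC: 21:05 − 7:00 = 14:05 UTC on May 14.
Add 1 hour flight time → 15:05 UTC.
Chatham Islands is UTC+12:45, so local arrival = 15:05 + 12:45 = 03:50 on May 15.
Layover = 11:10 − 03:50 = 7 hours 20 minutes.

7 hours 20 minutes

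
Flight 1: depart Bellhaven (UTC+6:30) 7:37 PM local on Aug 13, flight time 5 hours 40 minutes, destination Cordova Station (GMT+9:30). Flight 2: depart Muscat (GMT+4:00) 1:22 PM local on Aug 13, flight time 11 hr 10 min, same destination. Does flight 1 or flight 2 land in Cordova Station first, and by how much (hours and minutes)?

Flight 1 in UTC: 7:37 PM − 6:30 = 1:07 PM on Aug 13.
+5 hours and 40 minutes → arrive 6:47 PM UTC on Aug 13.
Flight 2 in UTC: 1:22 PM − 4:00 = 9:22 AM on Aug 13.
+11 hours 10 minutes → arrive 8:32 PM UTC on Aug 13.
Flight 1 lands earlier by 1 hour 45 minutes.

the first, by 1 hour 45 minutes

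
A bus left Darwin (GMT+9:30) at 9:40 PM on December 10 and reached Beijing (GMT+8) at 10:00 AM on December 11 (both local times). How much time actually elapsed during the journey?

13 hours 50 minutes

Departure in UTC: 9:40 PM − 9:30 = 12:10 PM on Dec 10.
Arrival in UTC: 10:00 AM − 8:00 = 2:00 AM on Dec 11.
Elapsed = 2:00 AM − 12:10 PM (+1 day) = 13 hours 50 minutes.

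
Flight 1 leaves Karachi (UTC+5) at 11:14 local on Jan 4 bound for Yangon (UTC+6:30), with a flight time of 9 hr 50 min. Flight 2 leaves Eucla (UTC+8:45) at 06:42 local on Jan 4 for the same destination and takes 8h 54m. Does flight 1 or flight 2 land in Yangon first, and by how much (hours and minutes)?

Flight 1 in UTC: 11:14 − 5:00 = 06:14 on Jan 4.
+9 hours 50 minutes → arrive 16:04 UTC on Jan 4.
Flight 2 in UTC: 06:42 − 8:45 = 21:57 on Jan 3.
+8 hours and 54 minutes → arrive 06:51 UTC on Jan 4.
Flight 2 lands earlier by 9 hours 13 minutes.

the second, by 9 hours 13 minutes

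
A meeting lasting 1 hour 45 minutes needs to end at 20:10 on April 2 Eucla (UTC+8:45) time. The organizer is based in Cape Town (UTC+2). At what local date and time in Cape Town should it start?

11:40 on Apr 2

Target end time in UTC: 20:10 − 8:45 = 11:25 on Apr 2.
Subtract 1 hour 45 minutes → start 09:40 UTC on Apr 2.
Cape Town is UTC+2:00: 09:40 + 2:00 = 11:40 on Apr 2.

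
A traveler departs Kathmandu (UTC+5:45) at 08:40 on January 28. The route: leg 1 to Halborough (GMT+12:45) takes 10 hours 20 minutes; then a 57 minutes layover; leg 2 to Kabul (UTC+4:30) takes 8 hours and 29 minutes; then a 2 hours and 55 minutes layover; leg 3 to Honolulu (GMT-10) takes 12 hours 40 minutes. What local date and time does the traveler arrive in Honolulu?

04:16 on Jan 29

Convert departure to UTC: 08:40 − 5:45 = 02:55 UTC on Jan 28.
Add 10 hours 20 minutes leg 1 → 13:15 UTC.
Add 57 minutes layover in Halborough → 14:12 UTC.
Add 8 hours 29 minutes leg 2 → 22:41 UTC.
Add 2 hours and 55 minutes layover in Kabul → 01:36 UTC (Jan 29).
Add 12 hours 40 minutes leg 3 → 14:16 UTC.
Honolulu is UTC−10:00, so local arrival = 14:16 − 10:00 = 04:16 on Jan 29.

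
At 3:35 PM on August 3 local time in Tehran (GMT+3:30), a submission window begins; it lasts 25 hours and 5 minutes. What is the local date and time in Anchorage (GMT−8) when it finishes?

5:10 AM on August 4

Anchorage is 11:30 behind Tehran.
After 25 hours 5 minutes it is 4:40 PM (Aug 4) in Tehran.
Shift by the zone difference: 4:40 PM − 11:30 = 5:10 AM on Aug 4 in Anchorage.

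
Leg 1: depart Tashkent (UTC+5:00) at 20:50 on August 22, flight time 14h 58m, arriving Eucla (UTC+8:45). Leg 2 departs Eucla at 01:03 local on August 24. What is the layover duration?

Convert departure to UTC: 20:50 − 5:00 = 15:50 UTC on Aug 22.
Add 14 hours 58 minutes flight time → 06:48 UTC (Aug 23).
Eucla is UTC+8:45, so local arrival = 06:48 + 8:45 = 15:33 on Aug 23.
Layover = 01:03 − 15:33 (+1 day) = 9 hours 30 minutes.

9 hours 30 minutes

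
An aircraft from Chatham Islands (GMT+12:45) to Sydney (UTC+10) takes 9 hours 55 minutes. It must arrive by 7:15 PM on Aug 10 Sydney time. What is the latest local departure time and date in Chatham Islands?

12:05 PM on August 10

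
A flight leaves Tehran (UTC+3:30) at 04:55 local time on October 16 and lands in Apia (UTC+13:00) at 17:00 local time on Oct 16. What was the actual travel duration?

2 hours 35 minutes

Departure in UTC: 04:55 − 3:30 = 01:25 on Oct 16.
Arrival in UTC: 17:00 − 13:00 = 04:00 on Oct 16.
Elapsed = 04:00 − 01:25 = 2 hours 35 minutes.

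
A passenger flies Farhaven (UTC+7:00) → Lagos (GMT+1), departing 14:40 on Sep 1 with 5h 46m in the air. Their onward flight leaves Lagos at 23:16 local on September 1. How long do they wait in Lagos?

8 hours 50 minutes

Convert departure to UTC: 14:40 − 7:00 = 07:40 UTC on Sep 1.
Add 5 hours 46 minutes flight time → 13:26 UTC.
Lagos is UTC+1:00, so local arrival = 13:26 + 1:00 = 14:26 on Sep 1.
Layover = 23:16 − 14:26 = 8 hours 50 minutes.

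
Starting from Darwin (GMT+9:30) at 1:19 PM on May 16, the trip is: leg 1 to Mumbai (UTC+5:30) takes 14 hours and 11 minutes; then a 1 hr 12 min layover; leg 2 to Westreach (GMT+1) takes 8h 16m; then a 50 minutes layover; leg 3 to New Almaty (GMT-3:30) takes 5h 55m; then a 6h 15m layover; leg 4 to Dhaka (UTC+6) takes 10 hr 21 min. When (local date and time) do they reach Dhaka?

8:49 AM on May 18

Convert departure to UTC: 1:19 PM − 9:30 = 3:49 AM UTC on May 16.
Add 14 hours 11 minutes leg 1 → 6:00 PM UTC.
Add 1 hour and 12 minutes layover in Mumbai → 7:12 PM UTC.
Add 8 hours and 16 minutes leg 2 → 3:28 AM UTC (May 17).
Add 50 minutes layover in Westreach → 4:18 AM UTC.
Add 5 hours 55 minutes leg 3 → 10:13 AM UTC.
Add 6 hours 15 minutes layover in New Almaty → 4:28 PM UTC.
Add 10 hours and 21 minutes leg 4 → 2:49 AM UTC (May 18).
Dhaka is UTC+6:00, so local arrival = 2:49 AM + 6:00 = 8:49 AM on May 18.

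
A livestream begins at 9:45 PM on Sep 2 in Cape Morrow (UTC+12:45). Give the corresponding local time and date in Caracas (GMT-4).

In UTC: 9:45 PM − 12:45 = 9:00 AM on Sep 2.
Caracas is UTC−4:00: 9:00 AM − 4:00 = 5:00 AM on Sep 2.

5:00 AM on September 2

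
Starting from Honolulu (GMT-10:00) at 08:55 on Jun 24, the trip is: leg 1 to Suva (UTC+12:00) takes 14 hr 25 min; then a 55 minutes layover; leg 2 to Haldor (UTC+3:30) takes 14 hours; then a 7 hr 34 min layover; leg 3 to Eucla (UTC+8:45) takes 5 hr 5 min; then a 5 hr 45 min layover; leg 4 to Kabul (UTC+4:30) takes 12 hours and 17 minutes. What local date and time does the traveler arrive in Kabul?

11:26 on June 27

Convert departure to UTC: 08:55 + 10:00 = 18:55 UTC on Jun 24.
Add 14 hours 25 minutes leg 1 → 09:20 UTC (Jun 25).
Add 55 minutes layover in Suva → 10:15 UTC.
Add 14 hours leg 2 → 00:15 UTC (Jun 26).
Add 7 hours and 34 minutes layover in Haldor → 07:49 UTC.
Add 5 hours 5 minutes leg 3 → 12:54 UTC.
Add 5 hours and 45 minutes layover in Eucla → 18:39 UTC.
Add 12 hours 17 minutes leg 4 → 06:56 UTC (Jun 27).
Kabul is UTC+4:30, so local arrival = 06:56 + 4:30 = 11:26 on Jun 27.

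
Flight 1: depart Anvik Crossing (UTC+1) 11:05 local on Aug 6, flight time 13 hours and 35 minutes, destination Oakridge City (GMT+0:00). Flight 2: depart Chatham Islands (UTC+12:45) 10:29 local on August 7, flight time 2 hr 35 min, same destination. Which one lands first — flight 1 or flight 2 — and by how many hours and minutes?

Flight 1 in UTC: 11:05 − 1:00 = 10:05 on Aug 6.
+13 hours 35 minutes → arrive 23:40 UTC on Aug 6.
Flight 2 in UTC: 10:29 − 12:45 = 21:44 on Aug 6.
+2 hours 35 minutes → arrive 00:19 UTC on Aug 7.
Flight 1 lands earlier by 39 minutes.

the first, by 39 minutes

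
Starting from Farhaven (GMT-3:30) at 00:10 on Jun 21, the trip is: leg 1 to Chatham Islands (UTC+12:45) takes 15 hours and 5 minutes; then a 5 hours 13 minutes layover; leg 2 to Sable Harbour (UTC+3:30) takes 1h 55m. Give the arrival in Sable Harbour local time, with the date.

05:23 on Jun 22

Convert departure to UTC: 00:10 + 3:30 = 03:40 UTC on Jun 21.
Add 15 hours and 5 minutes leg 1 → 18:45 UTC.
Add 5 hours and 13 minutes layover in Chatham Islands → 23:58 UTC.
Add 1 hour and 55 minutes leg 2 → 01:53 UTC (Jun 22).
Sable Harbour is UTC+3:30, so local arrival = 01:53 + 3:30 = 05:23 on Jun 22.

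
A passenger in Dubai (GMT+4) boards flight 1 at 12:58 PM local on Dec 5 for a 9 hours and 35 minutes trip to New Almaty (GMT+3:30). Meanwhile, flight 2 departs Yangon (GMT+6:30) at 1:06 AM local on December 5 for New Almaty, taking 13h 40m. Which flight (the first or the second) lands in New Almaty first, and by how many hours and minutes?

Flight 1 in UTC: 12:58 PM − 4:00 = 8:58 AM on Dec 5.
+9 hours and 35 minutes → arrive 6:33 PM UTC on Dec 5.
Flight 2 in UTC: 1:06 AM − 6:30 = 6:36 PM on Dec 4.
+13 hours and 40 minutes → arrive 8:16 AM UTC on Dec 5.
Flight 2 lands earlier by 10 hours 17 minutes.

the second, by 10 hours 17 minutes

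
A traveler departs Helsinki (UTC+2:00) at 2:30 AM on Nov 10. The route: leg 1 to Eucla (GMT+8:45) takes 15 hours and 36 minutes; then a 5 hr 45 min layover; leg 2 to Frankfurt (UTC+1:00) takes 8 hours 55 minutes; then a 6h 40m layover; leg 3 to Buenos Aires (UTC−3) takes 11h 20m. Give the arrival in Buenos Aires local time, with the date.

9:46 PM on November 11

Convert departure to UTC: 2:30 AM − 2:00 = 12:30 AM UTC on Nov 10.
Add 15 hours 36 minutes leg 1 → 4:06 PM UTC.
Add 5 hours and 45 minutes layover in Eucla → 9:51 PM UTC.
Add 8 hours 55 minutes leg 2 → 6:46 AM UTC (Nov 11).
Add 6 hours 40 minutes layover in Frankfurt → 1:26 PM UTC.
Add 11 hours 20 minutes leg 3 → 12:46 AM UTC (Nov 12).
Buenos Aires is UTC−3:00, so local arrival = 12:46 AM − 3:00 = 9:46 PM on Nov 11.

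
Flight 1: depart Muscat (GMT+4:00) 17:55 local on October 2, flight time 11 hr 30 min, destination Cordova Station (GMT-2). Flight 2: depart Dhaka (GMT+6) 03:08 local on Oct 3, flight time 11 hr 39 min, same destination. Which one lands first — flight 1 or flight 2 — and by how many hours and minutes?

Flight 1 in UTC: 17:55 − 4:00 = 13:55 on Oct 2.
+11 hours and 30 minutes → arrive 01:25 UTC on Oct 3.
Flight 2 in UTC: 03:08 − 6:00 = 21:08 on Oct 2.
+11 hours and 39 minutes → arrive 08:47 UTC on Oct 3.
Flight 1 lands earlier by 7 hours 22 minutes.

the first, by 7 hours 22 minutes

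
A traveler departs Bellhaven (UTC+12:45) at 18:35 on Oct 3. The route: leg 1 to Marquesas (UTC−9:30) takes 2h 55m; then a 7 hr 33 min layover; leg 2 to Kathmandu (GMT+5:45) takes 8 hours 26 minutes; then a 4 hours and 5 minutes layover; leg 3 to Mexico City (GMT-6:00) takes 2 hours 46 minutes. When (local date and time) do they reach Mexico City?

Convert departure to UTC: 18:35 − 12:45 = 05:50 UTC on Oct 3.
Add 2 hours and 55 minutes leg 1 → 08:45 UTC.
Add 7 hours 33 minutes layover in Marquesas → 16:18 UTC.
Add 8 hours and 26 minutes leg 2 → 00:44 UTC (Oct 4).
Add 4 hours and 5 minutes layover in Kathmandu → 04:49 UTC.
Add 2 hours 46 minutes leg 3 → 07:35 UTC.
Mexico City is UTC−6:00, so local arrival = 07:35 − 6:00 = 01:35 on Oct 4.

01:35 on Oct 4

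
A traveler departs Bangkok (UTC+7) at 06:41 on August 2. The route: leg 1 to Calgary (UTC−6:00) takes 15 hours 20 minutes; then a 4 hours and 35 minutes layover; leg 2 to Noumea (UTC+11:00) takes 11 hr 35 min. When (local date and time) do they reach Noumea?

18:11 on August 3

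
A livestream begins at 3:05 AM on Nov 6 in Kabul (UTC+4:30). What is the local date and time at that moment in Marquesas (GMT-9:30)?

1:05 PM on November 5

In UTC: 3:05 AM − 4:30 = 10:35 PM on Nov 5.
Marquesas is UTC−9:30: 10:35 PM − 9:30 = 1:05 PM on Nov 5.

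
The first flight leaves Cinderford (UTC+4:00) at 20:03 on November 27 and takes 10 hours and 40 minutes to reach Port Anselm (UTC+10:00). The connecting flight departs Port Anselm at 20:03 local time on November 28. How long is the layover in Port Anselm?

Convert departure to UTC: 20:03 − 4:00 = 16:03 UTC on Nov 27.
Add 10 hours and 40 minutes flight time → 02:43 UTC (Nov 28).
Port Anselm is UTC+10:00, so local arrival = 02:43 + 10:00 = 12:43 on Nov 28.
Layover = 20:03 − 12:43 = 7 hours 20 minutes.

7 hours 20 minutes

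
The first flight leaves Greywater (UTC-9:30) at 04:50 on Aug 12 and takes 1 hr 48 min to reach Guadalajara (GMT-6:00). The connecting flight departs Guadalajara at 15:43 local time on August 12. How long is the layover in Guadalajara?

Convert departure to UTC: 04:50 + 9:30 = 14:20 UTC on Aug 12.
Add 1 hour and 48 minutes flight time → 16:08 UTC.
Guadalajara is UTC−6:00, so local arrival = 16:08 − 6:00 = 10:08 on Aug 12.
Layover = 15:43 − 10:08 = 5 hours 35 minutes.

5 hours 35 minutes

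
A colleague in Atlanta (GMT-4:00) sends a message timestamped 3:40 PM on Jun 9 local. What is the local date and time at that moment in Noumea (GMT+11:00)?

Noumea is 15:00 ahead of Atlanta.
Shift by the zone difference: 3:40 PM + 15:00 = 6:40 AM on Jun 10 in Noumea.

6:40 AM on June 10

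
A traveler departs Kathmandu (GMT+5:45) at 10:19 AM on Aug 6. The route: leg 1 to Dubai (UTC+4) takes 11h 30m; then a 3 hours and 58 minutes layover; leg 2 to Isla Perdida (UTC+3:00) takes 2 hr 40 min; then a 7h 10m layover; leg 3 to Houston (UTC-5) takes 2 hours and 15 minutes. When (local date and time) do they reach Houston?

3:07 AM on August 7

Convert departure to UTC: 10:19 AM − 5:45 = 4:34 AM UTC on Aug 6.
Add 11 hours 30 minutes leg 1 → 4:04 PM UTC.
Add 3 hours and 58 minutes layover in Dubai → 8:02 PM UTC.
Add 2 hours and 40 minutes leg 2 → 10:42 PM UTC.
Add 7 hours 10 minutes layover in Isla Perdida → 5:52 AM UTC (Aug 7).
Add 2 hours 15 minutes leg 3 → 8:07 AM UTC.
Houston is UTC−5:00, so local arrival = 8:07 AM − 5:00 = 3:07 AM on Aug 7.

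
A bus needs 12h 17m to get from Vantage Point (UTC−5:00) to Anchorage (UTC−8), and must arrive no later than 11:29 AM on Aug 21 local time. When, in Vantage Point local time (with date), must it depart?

2:12 AM on August 21

Target arrival in UTC: 11:29 AM + 8:00 = 7:29 PM on Aug 21.
Subtract 12 hours and 17 minutes → departure 7:12 AM UTC on Aug 21.
Vantage Point is UTC−5:00: 7:12 AM − 5:00 = 2:12 AM on Aug 21.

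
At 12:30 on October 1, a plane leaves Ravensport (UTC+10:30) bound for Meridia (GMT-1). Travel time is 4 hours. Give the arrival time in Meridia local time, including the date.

Meridia is 11:30 behind Ravensport.
After 4 hours it is 16:30 in Ravensport.
Shift by the zone difference: 16:30 − 11:30 = 05:00 on Oct 1 in Meridia.

05:00 on Oct 1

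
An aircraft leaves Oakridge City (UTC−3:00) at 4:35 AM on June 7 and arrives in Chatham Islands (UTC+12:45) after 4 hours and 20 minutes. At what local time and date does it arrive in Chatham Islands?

12:40 AM on June 8

Convert departure to UTC: 4:35 AM + 3:00 = 7:35 AM UTC on Jun 7.
Add 4 hours and 20 minutes travel time → 11:55 AM UTC.
Chatham Islands is UTC+12:45, so local arrival = 11:55 AM + 12:45 = 12:40 AM on Jun 8.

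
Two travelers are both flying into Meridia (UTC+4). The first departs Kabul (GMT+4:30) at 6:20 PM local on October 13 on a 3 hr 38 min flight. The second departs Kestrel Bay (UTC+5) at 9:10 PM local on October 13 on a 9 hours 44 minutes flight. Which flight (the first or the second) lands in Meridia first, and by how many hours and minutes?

the first, by 8 hours 26 minutes

Flight 1 in UTC: 6:20 PM − 4:30 = 1:50 PM on Oct 13.
+3 hours and 38 minutes → arrive 5:28 PM UTC on Oct 13.
Flight 2 in UTC: 9:10 PM − 5:00 = 4:10 PM on Oct 13.
+9 hours 44 minutes → arrive 1:54 AM UTC on Oct 14.
Flight 1 lands earlier by 8 hours 26 minutes.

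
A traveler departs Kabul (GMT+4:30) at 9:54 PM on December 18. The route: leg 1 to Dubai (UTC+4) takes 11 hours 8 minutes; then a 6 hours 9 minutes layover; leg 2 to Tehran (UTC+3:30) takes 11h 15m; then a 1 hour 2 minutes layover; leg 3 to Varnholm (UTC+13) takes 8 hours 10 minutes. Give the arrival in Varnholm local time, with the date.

8:08 PM on December 20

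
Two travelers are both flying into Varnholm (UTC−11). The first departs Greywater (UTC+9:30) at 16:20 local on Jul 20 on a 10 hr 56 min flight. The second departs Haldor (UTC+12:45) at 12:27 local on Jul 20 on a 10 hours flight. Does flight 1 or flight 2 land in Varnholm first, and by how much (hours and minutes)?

the second, by 8 hours 4 minutes

Flight 1 in UTC: 16:20 − 9:30 = 06:50 on Jul 20.
+10 hours and 56 minutes → arrive 17:46 UTC on Jul 20.
Flight 2 in UTC: 12:27 − 12:45 = 23:42 on Jul 19.
+10 hours → arrive 09:42 UTC on Jul 20.
Flight 2 lands earlier by 8 hours 4 minutes.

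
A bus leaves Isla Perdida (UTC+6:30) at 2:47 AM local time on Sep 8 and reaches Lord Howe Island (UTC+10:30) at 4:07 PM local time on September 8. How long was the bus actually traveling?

9 hours 20 minutes

Departure in UTC: 2:47 AM − 6:30 = 8:17 PM on Sep 7.
Arrival in UTC: 4:07 PM − 10:30 = 5:37 AM on Sep 8.
Elapsed = 5:37 AM − 8:17 PM (+1 day) = 9 hours 20 minutes.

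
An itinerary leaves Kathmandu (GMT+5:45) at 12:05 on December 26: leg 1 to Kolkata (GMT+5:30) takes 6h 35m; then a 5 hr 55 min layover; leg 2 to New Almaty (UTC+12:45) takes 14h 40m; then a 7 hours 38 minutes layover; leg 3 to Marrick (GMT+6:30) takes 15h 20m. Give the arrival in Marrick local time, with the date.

14:58 on Dec 28

Convert departure to UTC: 12:05 − 5:45 = 06:20 UTC on Dec 26.
Add 6 hours 35 minutes leg 1 → 12:55 UTC.
Add 5 hours and 55 minutes layover in Kolkata → 18:50 UTC.
Add 14 hours 40 minutes leg 2 → 09:30 UTC (Dec 27).
Add 7 hours and 38 minutes layover in New Almaty → 17:08 UTC.
Add 15 hours 20 minutes leg 3 → 08:28 UTC (Dec 28).
Marrick is UTC+6:30, so local arrival = 08:28 + 6:30 = 14:58 on Dec 28.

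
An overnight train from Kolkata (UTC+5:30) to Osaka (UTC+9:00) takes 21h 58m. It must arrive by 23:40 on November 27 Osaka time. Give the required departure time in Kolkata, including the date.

22:12 on November 26

Target arrival in UTC: 23:40 − 9:00 = 14:40 on Nov 27.
Subtract 21 hours 58 minutes → departure 16:42 UTC on Nov 26.
Kolkata is UTC+5:30: 16:42 + 5:30 = 22:12 on Nov 26.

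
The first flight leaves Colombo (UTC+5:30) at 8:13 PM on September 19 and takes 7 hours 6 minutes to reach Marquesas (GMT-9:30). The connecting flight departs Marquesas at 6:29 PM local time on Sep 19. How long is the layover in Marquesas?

Convert departure to UTC: 8:13 PM − 5:30 = 2:43 PM UTC on Sep 19.
Add 7 hours 6 minutes flight time → 9:49 PM UTC.
Marquesas is UTC−9:30, so local arrival = 9:49 PM − 9:30 = 12:19 PM on Sep 19.
Layover = 6:29 PM − 12:19 PM = 6 hours 10 minutes.

6 hours 10 minutes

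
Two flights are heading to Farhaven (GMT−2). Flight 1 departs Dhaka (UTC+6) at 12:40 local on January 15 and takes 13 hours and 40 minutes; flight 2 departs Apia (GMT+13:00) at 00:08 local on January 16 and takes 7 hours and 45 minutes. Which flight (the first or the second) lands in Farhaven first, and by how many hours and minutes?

Flight 1 in UTC: 12:40 − 6:00 = 06:40 on Jan 15.
+13 hours 40 minutes → arrive 20:20 UTC on Jan 15.
Flight 2 in UTC: 00:08 − 13:00 = 11:08 on Jan 15.
+7 hours 45 minutes → arrive 18:53 UTC on Jan 15.
Flight 2 lands earlier by 1 hour 27 minutes.

the second, by 1 hour 27 minutes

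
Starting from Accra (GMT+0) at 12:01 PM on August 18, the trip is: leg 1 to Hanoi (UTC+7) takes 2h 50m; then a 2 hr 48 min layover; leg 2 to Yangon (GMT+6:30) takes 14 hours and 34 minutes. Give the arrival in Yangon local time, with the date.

2:43 PM on August 19

Accra is at UTC+0, so departure is already 12:01 PM UTC on Aug 18.
Add 2 hours and 50 minutes leg 1 → 2:51 PM UTC.
Add 2 hours and 48 minutes layover in Hanoi → 5:39 PM UTC.
Add 14 hours and 34 minutes leg 2 → 8:13 AM UTC (Aug 19).
Yangon is UTC+6:30, so local arrival = 8:13 AM + 6:30 = 2:43 PM on Aug 19.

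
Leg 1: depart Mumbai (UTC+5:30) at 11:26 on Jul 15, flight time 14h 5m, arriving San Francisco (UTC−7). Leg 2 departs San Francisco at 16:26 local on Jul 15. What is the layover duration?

3 hours 25 minutes

Convert departure to UTC: 11:26 − 5:30 = 05:56 UTC on Jul 15.
Add 14 hours and 5 minutes flight time → 20:01 UTC.
San Francisco is UTC−7:00, so local arrival = 20:01 − 7:00 = 13:01 on Jul 15.
Layover = 16:26 − 13:01 = 3 hours 25 minutes.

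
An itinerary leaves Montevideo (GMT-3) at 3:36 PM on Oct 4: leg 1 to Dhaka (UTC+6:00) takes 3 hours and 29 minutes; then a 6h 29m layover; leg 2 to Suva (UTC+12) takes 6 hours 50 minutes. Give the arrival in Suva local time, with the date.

11:24 PM on Oct 5

Convert departure to UTC: 3:36 PM + 3:00 = 6:36 PM UTC on Oct 4.
Add 3 hours 29 minutes leg 1 → 10:05 PM UTC.
Add 6 hours and 29 minutes layover in Dhaka → 4:34 AM UTC (Oct 5).
Add 6 hours and 50 minutes leg 2 → 11:24 AM UTC.
Suva is UTC+12:00, so local arrival = 11:24 AM + 12:00 = 11:24 PM on Oct 5.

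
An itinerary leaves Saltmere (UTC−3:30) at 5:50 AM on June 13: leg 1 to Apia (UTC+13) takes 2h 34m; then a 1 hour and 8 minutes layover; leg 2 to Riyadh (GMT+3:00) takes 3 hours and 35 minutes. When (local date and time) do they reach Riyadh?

7:37 PM on Jun 13

Convert departure to UTC: 5:50 AM + 3:30 = 9:20 AM UTC on Jun 13.
Add 2 hours 34 minutes leg 1 → 11:54 AM UTC.
Add 1 hour 8 minutes layover in Apia → 1:02 PM UTC.
Add 3 hours 35 minutes leg 2 → 4:37 PM UTC.
Riyadh is UTC+3:00, so local arrival = 4:37 PM + 3:00 = 7:37 PM on Jun 13.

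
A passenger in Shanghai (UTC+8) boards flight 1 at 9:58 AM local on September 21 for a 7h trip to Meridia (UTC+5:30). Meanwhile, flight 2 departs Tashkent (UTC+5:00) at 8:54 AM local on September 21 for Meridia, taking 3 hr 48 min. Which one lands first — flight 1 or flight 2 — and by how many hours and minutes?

Flight 1 in UTC: 9:58 AM − 8:00 = 1:58 AM on Sep 21.
+7 hours → arrive 8:58 AM UTC on Sep 21.
Flight 2 in UTC: 8:54 AM − 5:00 = 3:54 AM on Sep 21.
+3 hours and 48 minutes → arrive 7:42 AM UTC on Sep 21.
Flight 2 lands earlier by 1 hour 16 minutes.

the second, by 1 hour 16 minutes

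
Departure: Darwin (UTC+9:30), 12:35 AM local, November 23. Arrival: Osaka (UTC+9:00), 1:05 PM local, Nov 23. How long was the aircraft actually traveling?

13 hours

Osaka is 0:30 behind Darwin.
Clock-face elapsed time (ignoring zones) is 12 hours 30 minutes.
Actual elapsed = 12 hours 30 minutes + 0:30 = 13 hours.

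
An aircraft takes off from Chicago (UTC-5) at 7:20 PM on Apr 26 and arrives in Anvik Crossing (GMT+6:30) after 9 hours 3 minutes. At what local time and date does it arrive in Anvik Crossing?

Convert departure to UTC: 7:20 PM + 5:00 = 12:20 AM UTC on Apr 27.
Add 9 hours 3 minutes travel time → 9:23 AM UTC.
Anvik Crossing is UTC+6:30, so local arrival = 9:23 AM + 6:30 = 3:53 PM on Apr 27.

3:53 PM on April 27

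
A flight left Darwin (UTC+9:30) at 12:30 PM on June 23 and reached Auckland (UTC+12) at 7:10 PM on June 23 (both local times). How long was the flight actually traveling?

4 hours 10 minutes

Departure in UTC: 12:30 PM − 9:30 = 3:00 AM on Jun 23.
Arrival in UTC: 7:10 PM − 12:00 = 7:10 AM on Jun 23.
Elapsed = 7:10 AM − 3:00 AM = 4 hours 10 minutes.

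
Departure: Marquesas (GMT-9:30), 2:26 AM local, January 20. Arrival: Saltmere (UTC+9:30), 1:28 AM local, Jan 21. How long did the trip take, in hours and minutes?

Departure in UTC: 2:26 AM + 9:30 = 11:56 AM on Jan 20.
Arrival in UTC: 1:28 AM − 9:30 = 3:58 PM on Jan 20.
Elapsed = 3:58 PM − 11:56 AM = 4 hours 2 minutes.

4 hours 2 minutes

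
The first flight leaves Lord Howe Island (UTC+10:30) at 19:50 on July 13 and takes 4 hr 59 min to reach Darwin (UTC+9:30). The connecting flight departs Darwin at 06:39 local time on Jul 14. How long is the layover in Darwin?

6 hours 50 minutes

Convert departure to UTC: 19:50 − 10:30 = 09:20 UTC on Jul 13.
Add 4 hours 59 minutes flight time → 14:19 UTC.
Darwin is UTC+9:30, so local arrival = 14:19 + 9:30 = 23:49 on Jul 13.
Layover = 06:39 − 23:49 (+1 day) = 6 hours 50 minutes.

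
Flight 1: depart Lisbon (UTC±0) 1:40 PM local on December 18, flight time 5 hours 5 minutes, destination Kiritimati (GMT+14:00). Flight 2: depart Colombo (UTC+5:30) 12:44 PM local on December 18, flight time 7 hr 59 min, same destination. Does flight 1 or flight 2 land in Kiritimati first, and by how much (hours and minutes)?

the second, by 3 hours 32 minutes

Flight 1 departs at 1:40 PM UTC (Dec 18).
+5 hours and 5 minutes → arrive 6:45 PM UTC on Dec 18.
Flight 2 in UTC: 12:44 PM − 5:30 = 7:14 AM on Dec 18.
+7 hours 59 minutes → arrive 3:13 PM UTC on Dec 18.
Flight 2 lands earlier by 3 hours 32 minutes.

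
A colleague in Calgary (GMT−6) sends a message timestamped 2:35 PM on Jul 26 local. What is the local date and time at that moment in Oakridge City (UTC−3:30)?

5:05 PM on July 26

In UTC: 2:35 PM + 6:00 = 8:35 PM on Jul 26.
Oakridge City is UTC−3:30: 8:35 PM − 3:30 = 5:05 PM on Jul 26.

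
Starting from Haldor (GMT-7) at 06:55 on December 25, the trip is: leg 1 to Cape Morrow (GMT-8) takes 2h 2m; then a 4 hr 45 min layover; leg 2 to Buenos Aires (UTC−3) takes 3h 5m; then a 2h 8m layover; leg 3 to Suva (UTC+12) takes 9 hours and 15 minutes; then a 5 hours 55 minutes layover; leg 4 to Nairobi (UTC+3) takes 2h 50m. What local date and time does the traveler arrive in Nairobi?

Convert departure to UTC: 06:55 + 7:00 = 13:55 UTC on Dec 25.
Add 2 hours 2 minutes leg 1 → 15:57 UTC.
Add 4 hours 45 minutes layover in Cape Morrow → 20:42 UTC.
Add 3 hours and 5 minutes leg 2 → 23:47 UTC.
Add 2 hours 8 minutes layover in Buenos Aires → 01:55 UTC (Dec 26).
Add 9 hours and 15 minutes leg 3 → 11:10 UTC.
Add 5 hours 55 minutes layover in Suva → 17:05 UTC.
Add 2 hours 50 minutes leg 4 → 19:55 UTC.
Nairobi is UTC+3:00, so local arrival = 19:55 + 3:00 = 22:55 on Dec 26.

22:55 on December 26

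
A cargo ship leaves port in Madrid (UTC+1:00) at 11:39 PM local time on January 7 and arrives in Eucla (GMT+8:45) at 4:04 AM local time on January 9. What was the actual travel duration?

Departure in UTC: 11:39 PM − 1:00 = 10:39 PM on Jan 7.
Arrival in UTC: 4:04 AM − 8:45 = 7:19 PM on Jan 8.
Elapsed = 7:19 PM − 10:39 PM (+1 day) = 20 hours 40 minutes.

20 hours 40 minutes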